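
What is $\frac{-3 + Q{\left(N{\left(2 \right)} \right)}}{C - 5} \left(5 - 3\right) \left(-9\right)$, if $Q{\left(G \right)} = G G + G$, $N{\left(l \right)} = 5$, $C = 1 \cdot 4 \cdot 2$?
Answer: $-162$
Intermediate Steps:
$C = 8$ ($C = 4 \cdot 2 = 8$)
$Q{\left(G \right)} = G + G^{2}$ ($Q{\left(G \right)} = G^{2} + G = G + G^{2}$)
$\frac{-3 + Q{\left(N{\left(2 \right)} \right)}}{C - 5} \left(5 - 3\right) \left(-9\right) = \frac{-3 + 5 \left(1 + 5\right)}{8 - 5} \left(5 - 3\right) \left(-9\right) = \frac{-3 + 5 \cdot 6}{3} \cdot 2 \left(-9\right) = \left(-3 + 30\right) \frac{1}{3} \cdot 2 \left(-9\right) = 27 \cdot \frac{1}{3} \cdot 2 \left(-9\right) = 9 \cdot 2 \left(-9\right) = 18 \left(-9\right) = -162$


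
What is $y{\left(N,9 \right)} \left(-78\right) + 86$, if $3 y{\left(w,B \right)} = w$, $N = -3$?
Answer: $164$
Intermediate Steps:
$y{\left(w,B \right)} = \frac{w}{3}$
$y{\left(N,9 \right)} \left(-78\right) + 86 = \frac{1}{3} \left(-3\right) \left(-78\right) + 86 = \left(-1\right) \left(-78\right) + 86 = 78 + 86 = 164$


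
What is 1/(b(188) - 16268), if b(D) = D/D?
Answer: -1/16267 ≈ -6.1474e-5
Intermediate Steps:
b(D) = 1
1/(b(188) - 16268) = 1/(1 - 16268) = 1/(-16267) = -1/16267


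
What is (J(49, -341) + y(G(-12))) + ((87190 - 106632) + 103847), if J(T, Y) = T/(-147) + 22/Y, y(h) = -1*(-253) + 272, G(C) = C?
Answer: 7898453/93 ≈ 84930.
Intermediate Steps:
y(h) = 525 (y(h) = 253 + 272 = 525)
J(T, Y) = 22/Y - T/147 (J(T, Y) = T*(-1/147) + 22/Y = -T/147 + 22/Y = 22/Y - T/147)
(J(49, -341) + y(G(-12))) + ((87190 - 106632) + 103847) = ((22/(-341) - 1/147*49) + 525) + ((87190 - 106632) + 103847) = ((22*(-1/341) - ⅓) + 525) + (-19442 + 103847) = ((-2/31 - ⅓) + 525) + 84405 = (-37/93 + 525) + 84405 = 48788/93 + 84405 = 7898453/93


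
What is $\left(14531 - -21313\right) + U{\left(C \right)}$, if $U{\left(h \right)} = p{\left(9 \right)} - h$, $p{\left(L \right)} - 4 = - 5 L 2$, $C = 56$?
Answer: $35702$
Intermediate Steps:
$p{\left(L \right)} = 4 - 10 L$ ($p{\left(L \right)} = 4 + - 5 L 2 = 4 - 10 L$)
$U{\left(h \right)} = -86 - h$ ($U{\left(h \right)} = \left(4 - 90\right) - h = -86 - h$)
$\left(14531 - -21313\right) + U{\left(C \right)} = \left(14531 - -21313\right) - 142 = \left(14531 + 21313\right) - 142 = 35844 - 142 = 35702$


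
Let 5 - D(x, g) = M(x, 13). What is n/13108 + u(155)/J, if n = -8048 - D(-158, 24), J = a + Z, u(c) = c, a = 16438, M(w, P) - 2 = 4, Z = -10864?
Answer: -21411119/36531996 ≈ -0.58609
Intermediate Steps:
M(w, P) = 6 (M(w, P) = 2 + 4 = 6)
D(x, g) = -1 (D(x, g) = 5 - 1*6 = 5 - 6 = -1)
J = 5574 (J = 16438 - 10864 = 5574)
n = -8047 (n = -8048 - 1*(-1) = -8048 + 1 = -8047)
n/13108 + u(155)/J = -8047/13108 + 155/5574 = -21411119/36531996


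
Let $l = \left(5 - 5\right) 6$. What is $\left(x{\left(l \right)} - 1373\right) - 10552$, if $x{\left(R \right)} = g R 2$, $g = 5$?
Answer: $-11925$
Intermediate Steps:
$l = 0$ ($l = 0 \cdot 6 = 0$)
$x{\left(R \right)} = 10 R$ ($x{\left(R \right)} = 5 R 2 = 10 R$)
$\left(x{\left(l \right)} - 1373\right) - 10552 = \left(10 \cdot 0 - 1373\right) - 10552 = \left(0 - 1373\right) - 10552 = -1373 - 10552 = -11925$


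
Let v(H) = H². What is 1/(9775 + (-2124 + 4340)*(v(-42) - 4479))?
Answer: -1/6006665 ≈ -1.6648e-7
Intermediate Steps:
1/(9775 + (-2124 + 4340)*(v(-42) - 4479)) = 1/(9775 + (-2124 + 4340)*((-42)² - 4479)) = 1/(9775 + 2216*(1764 - 4479)) = 1/(9775 + 2216*(-2715)) = 1/(9775 - 6016440) = 1/(-6006665) = -1/6006665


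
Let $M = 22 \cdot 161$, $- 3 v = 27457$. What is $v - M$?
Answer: $- \frac{38083}{3} \approx -12694.0$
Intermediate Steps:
$v = - \frac{27457}{3}$ ($v = \left(- \frac{1}{3}\right) 27457 = - \frac{27457}{3} \approx -9152.3$)
$M = 3542$
$v - M = - \frac{27457}{3} - 3542 = - \frac{38083}{3}$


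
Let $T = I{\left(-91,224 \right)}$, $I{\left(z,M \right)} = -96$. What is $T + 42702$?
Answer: $42606$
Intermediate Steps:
$T = -96$
$T + 42702 = -96 + 42702 = 42606$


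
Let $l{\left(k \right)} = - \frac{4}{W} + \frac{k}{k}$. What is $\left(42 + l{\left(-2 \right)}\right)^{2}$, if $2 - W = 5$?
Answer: $\frac{17689}{9} \approx 1965.4$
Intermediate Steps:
$W = -3$ ($W = 2 - 5 = -3$)
$l{\left(k \right)} = \frac{7}{3}$ ($l{\left(k \right)} = - \frac{4}{-3} + \frac{k}{k} = \left(-4\right) \left(- \frac{1}{3}\right) + 1 = \frac{4}{3} + 1 = \frac{7}{3}$)
$\left(42 + l{\left(-2 \right)}\right)^{2} = \left(42 + \frac{7}{3}\right)^{2} = \left(\frac{133}{3}\right)^{2} = \frac{17689}{9}$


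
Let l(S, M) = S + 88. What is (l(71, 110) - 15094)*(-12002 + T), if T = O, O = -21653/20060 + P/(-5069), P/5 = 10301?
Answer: 61843860422741/344692 ≈ 1.7942e+8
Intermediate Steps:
P = 51505 (P = 5*10301 = 51505)
O = -19372023/1723460 (O = -21653/20060 + 51505/(-5069) = -21653*1/20060 + 51505*(-1/5069) = -367/340 - 51505/5069 = -19372023/1723460 ≈ -11.240)
l(S, M) = 88 + S
T = -19372023/1723460 ≈ -11.240
(l(71, 110) - 15094)*(-12002 + T) = ((88 + 71) - 15094)*(-12002 - 19372023/1723460) = (159 - 15094)*(-20704338943/1723460) = -14935*(-20704338943/1723460) = 61843860422741/344692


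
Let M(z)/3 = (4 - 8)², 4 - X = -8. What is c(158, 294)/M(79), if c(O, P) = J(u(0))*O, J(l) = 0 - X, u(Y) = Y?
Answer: -79/2 ≈ -39.500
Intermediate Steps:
X = 12 (X = 4 - 1*(-8) = 4 + 8 = 12)
M(z) = 48 (M(z) = 3*(4 - 8)² = 3*(-4)² = 3*16 = 48)
J(l) = -12 (J(l) = 0 - 1*12 = 0 - 12 = -12)
c(O, P) = -12*O
c(158, 294)/M(79) = -12*158/48 = -1896*1/48 = -79/2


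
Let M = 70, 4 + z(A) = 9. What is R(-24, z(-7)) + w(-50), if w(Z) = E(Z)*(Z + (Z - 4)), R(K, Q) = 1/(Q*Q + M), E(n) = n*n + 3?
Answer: -24729639/95 ≈ -2.6031e+5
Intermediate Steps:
z(A) = 5 (z(A) = -4 + 9 = 5)
E(n) = 3 + n² (E(n) = n² + 3 = 3 + n²)
R(K, Q) = 1/(70 + Q²) (R(K, Q) = 1/(Q*Q + 70) = 1/(Q² + 70) = 1/(70 + Q²))
w(Z) = (-4 + 2*Z)*(3 + Z²) (w(Z) = (3 + Z²)*(Z + (Z - 4)) = (3 + Z²)*(Z + (-4 + Z)) = (3 + Z²)*(-4 + 2*Z) = (-4 + 2*Z)*(3 + Z²))
R(-24, z(-7)) + w(-50) = 1/(70 + 5²) + 2*(-2 - 50)*(3 + (-50)²) = 1/(70 + 25) + 2*(-52)*(3 + 2500) = 1/95 + 2*(-52)*2503 = 1/95 - 260312 = -24729639/95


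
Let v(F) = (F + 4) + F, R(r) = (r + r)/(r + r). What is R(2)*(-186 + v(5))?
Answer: -172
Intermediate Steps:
R(r) = 1 (R(r) = (2*r)/((2*r)) = (2*r)*(1/(2*r)) = 1)
v(F) = 4 + 2*F (v(F) = (4 + F) + F = 4 + 2*F)
R(2)*(-186 + v(5)) = 1*(-186 + (4 + 2*5)) = 1*(-186 + (4 + 10)) = 1*(-186 + 14) = 1*(-172) = -172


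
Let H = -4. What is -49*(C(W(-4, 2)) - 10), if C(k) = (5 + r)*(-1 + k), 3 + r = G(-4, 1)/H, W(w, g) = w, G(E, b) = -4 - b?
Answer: 5145/4 ≈ 1286.3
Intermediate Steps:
r = -7/4 (r = -3 + (-4 - 1*1)/(-4) = -3 + (-4 - 1)*(-1/4) = -3 - 5*(-1/4) = -3 + 5/4 = -7/4 ≈ -1.7500)
C(k) = -13/4 + 13*k/4 (C(k) = (5 - 7/4)*(-1 + k) = 13*(-1 + k)/4 = -13/4 + 13*k/4)
-49*(C(W(-4, 2)) - 10) = -49*((-13/4 + (13/4)*(-4)) - 10) = -49*((-13/4 - 13) - 10) = -49*(-65/4 - 10) = -49*(-105/4) = 5145/4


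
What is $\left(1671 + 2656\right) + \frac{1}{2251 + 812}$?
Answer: $\frac{13253602}{3063} \approx 4327.0$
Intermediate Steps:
$\left(1671 + 2656\right) + \frac{1}{2251 + 812} = 4327 + \frac{1}{3063} = \frac{13253602}{3063}$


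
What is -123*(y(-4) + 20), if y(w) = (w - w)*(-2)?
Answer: -2460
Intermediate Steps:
y(w) = 0 (y(w) = 0*(-2) = 0)
-123*(y(-4) + 20) = -123*(0 + 20) = -123*20 = -2460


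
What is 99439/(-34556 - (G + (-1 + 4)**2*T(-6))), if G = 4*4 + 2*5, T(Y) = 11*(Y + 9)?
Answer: -99439/34879 ≈ -2.8510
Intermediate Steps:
T(Y) = 99 + 11*Y (T(Y) = 11*(9 + Y) = 99 + 11*Y)
G = 26 (G = 16 + 10 = 26)
99439/(-34556 - (G + (-1 + 4)**2*T(-6))) = 99439/(-34556 - (26 + (-1 + 4)**2*(99 + 11*(-6)))) = 99439/(-34556 - (26 + 3**2*(99 - 66))) = 99439/(-34556 - (26 + 9*33)) = 99439/(-34556 - (26 + 297)) = 99439/(-34556 - 1*323) = 99439/(-34556 - 323) = 99439/(-34879) = 99439*(-1/34879) = -99439/34879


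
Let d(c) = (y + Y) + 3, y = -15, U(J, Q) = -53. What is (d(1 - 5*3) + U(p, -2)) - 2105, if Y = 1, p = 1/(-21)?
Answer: -2169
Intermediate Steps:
p = -1/21 ≈ -0.047619
d(c) = -11 (d(c) = (-15 + 1) + 3 = -14 + 3 = -11)
(d(1 - 5*3) + U(p, -2)) - 2105 = (-11 - 53) - 2105 = -64 - 2105 = -2169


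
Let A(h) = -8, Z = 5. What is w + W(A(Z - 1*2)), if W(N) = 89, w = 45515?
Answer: 45604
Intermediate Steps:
w + W(A(Z - 1*2)) = 45515 + 89 = 45604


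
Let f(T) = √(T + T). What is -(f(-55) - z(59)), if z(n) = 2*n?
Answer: 118 - I*√110 ≈ 118.0 - 10.488*I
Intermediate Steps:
f(T) = √2*√T (f(T) = √(2*T) = √2*√T)
-(f(-55) - z(59)) = -(√2*√(-55) - 2*59) = -(√2*(I*√55) - 1*118) = -(I*√110 - 118) = -(-118 + I*√110) = 118 - I*√110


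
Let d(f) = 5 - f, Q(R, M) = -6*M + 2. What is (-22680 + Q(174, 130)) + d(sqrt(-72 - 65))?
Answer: -23453 - I*sqrt(137) ≈ -23453.0 - 11.705*I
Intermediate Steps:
Q(R, M) = 2 - 6*M
(-22680 + Q(174, 130)) + d(sqrt(-72 - 65)) = (-22680 + (2 - 6*130)) + (5 - sqrt(-72 - 65)) = (-22680 + (2 - 780)) + (5 - sqrt(-137)) = (-22680 - 778) + (5 - I*sqrt(137)) = -23458 + (5 - I*sqrt(137)) = -23453 - I*sqrt(137)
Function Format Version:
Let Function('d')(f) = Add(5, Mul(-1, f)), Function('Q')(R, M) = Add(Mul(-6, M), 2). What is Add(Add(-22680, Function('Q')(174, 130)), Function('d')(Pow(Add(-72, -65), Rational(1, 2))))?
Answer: Add(-23453, Mul(-1, I, Pow(137, Rational(1, 2)))) ≈ Add(-23453., Mul(-11.705, I))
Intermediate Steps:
Function('Q')(R, M) = Add(2, Mul(-6, M))
Add(Add(-22680, Function('Q')(174, 130)), Function('d')(Pow(Add(-72, -65), Rational(1, 2)))) = Add(Add(-22680, Add(2, Mul(-6, 130))), Add(5, Mul(-1, Pow(Add(-72, -65), Rational(1, 2))))) = Add(Add(-22680, Add(2, -780)), Add(5, Mul(-1, Pow(-137, Rational(1, 2))))) = Add(Add(-22680, -778), Add(5, Mul(-1, Mul(I, Pow(137, Rational(1, 2)))))) = Add(-23458, Add(5, Mul(-1, I, Pow(137, Rational(1, 2))))) = Add(-23453, Mul(-1, I, Pow(137, Rational(1, 2))))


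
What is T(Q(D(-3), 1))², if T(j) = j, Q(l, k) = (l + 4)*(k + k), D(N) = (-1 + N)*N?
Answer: 1024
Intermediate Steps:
D(N) = N*(-1 + N)
Q(l, k) = 2*k*(4 + l) (Q(l, k) = (4 + l)*(2*k) = 2*k*(4 + l))
T(Q(D(-3), 1))² = (2*1*(4 - 3*(-1 - 3)))² = (2*1*(4 - 3*(-4)))² = (2*1*(4 + 12))² = (2*1*16)² = 32² = 1024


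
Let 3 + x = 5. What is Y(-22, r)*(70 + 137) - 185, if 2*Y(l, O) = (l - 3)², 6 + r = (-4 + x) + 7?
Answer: 129005/2 ≈ 64503.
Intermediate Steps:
x = 2 (x = -3 + 5 = 2)
r = -1 (r = -6 + ((-4 + 2) + 7) = -6 + (-2 + 7) = -6 + 5 = -1)
Y(l, O) = (-3 + l)²/2 (Y(l, O) = (l - 3)²/2 = (-3 + l)²/2)
Y(-22, r)*(70 + 137) - 185 = ((-3 - 22)²/2)*(70 + 137) - 185 = ((½)*(-25)²)*207 - 185 = ((½)*625)*207 - 185 = (625/2)*207 - 185 = 129375/2 - 185 = 129005/2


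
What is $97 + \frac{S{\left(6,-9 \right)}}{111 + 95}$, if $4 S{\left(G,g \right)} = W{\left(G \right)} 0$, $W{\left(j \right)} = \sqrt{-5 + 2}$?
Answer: $97$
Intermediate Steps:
$W{\left(j \right)} = i \sqrt{3}$ ($W{\left(j \right)} = \sqrt{-3} = i \sqrt{3}$)
$S{\left(G,g \right)} = 0$ ($S{\left(G,g \right)} = \frac{i \sqrt{3} \cdot 0}{4} = \frac{1}{4} \cdot 0 = 0$)
$97 + \frac{S{\left(6,-9 \right)}}{111 + 95} = 97 + \frac{0}{111 + 95} = 97 + \frac{0}{206} = 97 + 0 \cdot \frac{1}{206} = 97 + 0 = 97$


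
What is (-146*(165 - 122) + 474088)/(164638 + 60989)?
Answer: 467810/225627 ≈ 2.0734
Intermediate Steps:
(-146*(165 - 122) + 474088)/(164638 + 60989) = (-146*43 + 474088)/225627 = (-6278 + 474088)*(1/225627) = 467810*(1/225627) = 467810/225627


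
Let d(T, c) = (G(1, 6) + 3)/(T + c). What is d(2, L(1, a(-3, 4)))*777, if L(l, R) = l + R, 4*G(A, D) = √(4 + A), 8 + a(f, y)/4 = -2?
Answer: -63 - 21*√5/4 ≈ -74.739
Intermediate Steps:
a(f, y) = -40 (a(f, y) = -32 + 4*(-2) = -32 - 8 = -40)
G(A, D) = √(4 + A)/4
L(l, R) = R + l
d(T, c) = (3 + √5/4)/(T + c) (d(T, c) = (√(4 + 1)/4 + 3)/(T + c) = (√5/4 + 3)/(T + c) = (3 + √5/4)/(T + c))
d(2, L(1, a(-3, 4)))*777 = ((3 + √5/4)/(2 + (-40 + 1)))*777 = ((3 + √5/4)/(2 - 39))*777 = ((3 + √5/4)/(-37))*777 = -(3 + √5/4)/37*777 = (-3/37 - √5/148)*777 = -63 - 21*√5/4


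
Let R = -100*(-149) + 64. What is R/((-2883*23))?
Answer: -4988/22103 ≈ -0.22567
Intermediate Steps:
R = 14964 (R = 14900 + 64 = 14964)
R/((-2883*23)) = 14964/((-2883*23)) = 14964/(-66309) = 14964*(-1/66309) = -4988/22103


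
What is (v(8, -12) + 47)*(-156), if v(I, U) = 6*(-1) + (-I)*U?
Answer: -21372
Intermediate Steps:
v(I, U) = -6 - I*U
(v(8, -12) + 47)*(-156) = ((-6 - 1*8*(-12)) + 47)*(-156) = ((-6 + 96) + 47)*(-156) = (90 + 47)*(-156) = 137*(-156) = -21372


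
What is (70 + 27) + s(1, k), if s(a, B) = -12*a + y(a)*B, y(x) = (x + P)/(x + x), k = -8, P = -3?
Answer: 93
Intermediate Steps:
y(x) = (-3 + x)/(2*x) (y(x) = (x - 3)/(x + x) = (-3 + x)/((2*x)) = (-3 + x)*(1/(2*x)) = (-3 + x)/(2*x))
s(a, B) = -12*a + B*(-3 + a)/(2*a) (s(a, B) = -12*a + ((-3 + a)/(2*a))*B = -12*a + B*(-3 + a)/(2*a))
(70 + 27) + s(1, k) = (70 + 27) + (1/2)*(-24*1**2 - 8*(-3 + 1))/1 = 97 + (1/2)*1*(-24*1 - 8*(-2)) = 97 + (1/2)*1*(-24 + 16) = 97 + (1/2)*1*(-8) = 97 - 4 = 93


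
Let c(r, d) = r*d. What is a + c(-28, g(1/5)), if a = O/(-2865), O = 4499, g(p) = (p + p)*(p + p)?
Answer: -86671/14325 ≈ -6.0503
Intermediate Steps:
g(p) = 4*p**2 (g(p) = (2*p)*(2*p) = 4*p**2)
c(r, d) = d*r
a = -4499/2865 (a = 4499/(-2865) = 4499*(-1/2865) = -4499/2865 ≈ -1.5703)
a + c(-28, g(1/5)) = -4499/2865 + (4*(1/5)**2)*(-28) = -4499/2865 + (4*(1/25))*(-28) = -4499/2865 + (4/25)*(-28) = -4499/2865 - 112/25 = -86671/14325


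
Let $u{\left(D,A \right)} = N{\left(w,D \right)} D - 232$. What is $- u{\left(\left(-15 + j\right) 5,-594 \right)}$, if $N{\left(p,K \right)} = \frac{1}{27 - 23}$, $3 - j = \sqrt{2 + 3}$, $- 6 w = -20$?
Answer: $247 + \frac{5 \sqrt{5}}{4} \approx 249.8$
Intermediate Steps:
$w = \frac{10}{3}$ ($w = \left(- \frac{1}{6}\right) \left(-20\right) = \frac{10}{3} \approx 3.3333$)
$j = 3 - \sqrt{5}$ ($j = 3 - \sqrt{2 + 3} = 3 - \sqrt{5} \approx 0.76393$)
$N{\left(p,K \right)} = \frac{1}{4}$
$u{\left(D,A \right)} = -232 + \frac{D}{4}$ ($u{\left(D,A \right)} = \frac{D}{4} - 232 = -232 + \frac{D}{4}$)
$- u{\left(\left(-15 + j\right) 5,-594 \right)} = - (-232 + \frac{\left(-15 + \left(3 - \sqrt{5}\right)\right) 5}{4}) = - (-232 + \frac{\left(-12 - \sqrt{5}\right) 5}{4}) = - (-232 + \frac{-60 - 5 \sqrt{5}}{4}) = - (-232 - \left(15 + \frac{5 \sqrt{5}}{4}\right)) = - (-247 - \frac{5 \sqrt{5}}{4}) = 247 + \frac{5 \sqrt{5}}{4}$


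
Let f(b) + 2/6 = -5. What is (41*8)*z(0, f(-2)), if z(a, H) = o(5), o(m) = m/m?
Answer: 328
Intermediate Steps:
o(m) = 1
f(b) = -16/3 (f(b) = -⅓ - 5 = -16/3)
z(a, H) = 1
(41*8)*z(0, f(-2)) = (41*8)*1 = 328*1 = 328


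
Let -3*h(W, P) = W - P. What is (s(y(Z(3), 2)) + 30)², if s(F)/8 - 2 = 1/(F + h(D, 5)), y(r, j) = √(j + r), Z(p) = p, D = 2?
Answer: 1956 + 176*√5 ≈ 2349.5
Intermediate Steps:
h(W, P) = -W/3 + P/3 (h(W, P) = -(W - P)/3 = -W/3 + P/3)
s(F) = 16 + 8/(1 + F) (s(F) = 16 + 8/(F + (-⅓*2 + (⅓)*5)) = 16 + 8/(F + (-⅔ + 5/3)) = 16 + 8/(F + 1) = 16 + 8/(1 + F))
(s(y(Z(3), 2)) + 30)² = (8*(3 + 2*√(2 + 3))/(1 + √(2 + 3)) + 30)² = (8*(3 + 2*√5)/(1 + √5) + 30)² = (30 + 8*(3 + 2*√5)/(1 + √5))²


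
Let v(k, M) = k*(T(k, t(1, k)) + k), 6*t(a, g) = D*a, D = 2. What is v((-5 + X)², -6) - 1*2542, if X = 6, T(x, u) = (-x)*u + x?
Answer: -7621/3 ≈ -2540.3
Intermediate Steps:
t(a, g) = a/3 (t(a, g) = (2*a)/6 = a/3)
T(x, u) = x - u*x (T(x, u) = -u*x + x = x - u*x)
v(k, M) = 5*k²/3 (v(k, M) = k*(k*(1 - 1/3) + k) = k*(k*(1 - 1*⅓) + k) = k*(k*(1 - ⅓) + k) = k*(k*(⅔) + k) = k*(2*k/3 + k) = k*(5*k/3) = 5*k²/3)
v((-5 + X)², -6) - 1*2542 = 5*((-5 + 6)²)²/3 - 1*2542 = 5*(1²)²/3 - 2542 = (5/3)*1² - 2542 = (5/3)*1 - 2542 = 5/3 - 2542 = -7621/3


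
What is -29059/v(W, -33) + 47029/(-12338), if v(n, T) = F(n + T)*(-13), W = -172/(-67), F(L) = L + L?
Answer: -6628675380/163521683 ≈ -40.537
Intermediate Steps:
F(L) = 2*L
W = 172/67 (W = -172*(-1/67) = 172/67 ≈ 2.5672)
v(n, T) = -26*T - 26*n (v(n, T) = (2*(n + T))*(-13) = (2*(T + n))*(-13) = (2*T + 2*n)*(-13) = -26*T - 26*n)
-29059/v(W, -33) + 47029/(-12338) = -29059/(-26*(-33) - 26*172/67) + 47029/(-12338) = -29059/(858 - 4472/67) + 47029*(-1/12338) = -29059/53014/67 - 47029/12338 = -29059*67/53014 - 47029/12338 = -1946953/53014 - 47029/12338 = -6628675380/163521683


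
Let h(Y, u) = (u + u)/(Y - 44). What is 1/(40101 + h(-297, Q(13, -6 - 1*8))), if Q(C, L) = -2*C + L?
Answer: 341/13674521 ≈ 2.4937e-5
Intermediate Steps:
Q(C, L) = L - 2*C
h(Y, u) = 2*u/(-44 + Y) (h(Y, u) = (2*u)/(-44 + Y) = 2*u/(-44 + Y))
1/(40101 + h(-297, Q(13, -6 - 1*8))) = 1/(40101 + 2*((-6 - 1*8) - 2*13)/(-44 - 297)) = 1/(40101 + 2*((-6 - 8) - 26)/(-341)) = 1/(40101 + 2*(-14 - 26)*(-1/341)) = 1/(40101 + 2*(-40)*(-1/341)) = 1/(40101 + 80/341) = 1/(13674521/341) = 341/13674521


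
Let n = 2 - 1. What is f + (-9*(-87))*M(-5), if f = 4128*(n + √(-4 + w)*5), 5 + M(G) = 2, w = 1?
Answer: 1779 + 20640*I*√3 ≈ 1779.0 + 35750.0*I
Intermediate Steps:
n = 1
M(G) = -3 (M(G) = -5 + 2 = -3)
f = 4128 + 20640*I*√3 (f = 4128*(1 + √(-4 + 1)*5) = 4128*(1 + √(-3)*5) = 4128*(1 + (I*√3)*5) = 4128*(1 + 5*I*√3) = 4128 + 20640*I*√3 ≈ 4128.0 + 35750.0*I)
f + (-9*(-87))*M(-5) = (4128 + 20640*I*√3) - 9*(-87)*(-3) = (4128 + 20640*I*√3) + 783*(-3) = (4128 + 20640*I*√3) - 2349 = 1779 + 20640*I*√3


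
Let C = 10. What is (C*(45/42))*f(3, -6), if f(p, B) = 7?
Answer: 75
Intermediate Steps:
(C*(45/42))*f(3, -6) = (10*(45/42))*7 = (10*(45*(1/42)))*7 = (10*(15/14))*7 = (75/7)*7 = 75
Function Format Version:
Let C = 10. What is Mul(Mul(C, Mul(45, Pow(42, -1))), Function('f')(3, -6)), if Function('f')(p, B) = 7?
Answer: 75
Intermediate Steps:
Mul(Mul(C, Mul(45, Pow(42, -1))), Function('f')(3, -6)) = Mul(Mul(10, Mul(45, Pow(42, -1))), 7) = Mul(Mul(10, Mul(45, Rational(1, 42))), 7) = Mul(Mul(10, Rational(15, 14)), 7) = Mul(Rational(75, 7), 7) = 75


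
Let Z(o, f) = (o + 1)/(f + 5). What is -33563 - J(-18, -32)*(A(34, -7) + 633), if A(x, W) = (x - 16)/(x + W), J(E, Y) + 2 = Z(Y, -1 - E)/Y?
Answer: -22755793/704 ≈ -32324.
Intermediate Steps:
Z(o, f) = (1 + o)/(5 + f)
J(E, Y) = -2 + (1 + Y)/(Y*(4 - E)) (J(E, Y) = -2 + ((1 + Y)/(5 + (-1 - E)))/Y = -2 + ((1 + Y)/(4 - E))/Y = -2 + (1 + Y)/(Y*(4 - E)))
A(x, W) = (-16 + x)/(W + x)
-33563 - J(-18, -32)*(A(34, -7) + 633) = -33563 - (1 - 32 - 2*(-32)*(4 - 1*(-18)))/((-32)*(4 - 1*(-18)))*((-16 + 34)/(-7 + 34) + 633) = -33563 - (-(1 - 32 - 2*(-32)*(4 + 18))/(32*(4 + 18)))*(18/27 + 633) = -33563 - (-1/32*(1 - 32 - 2*(-32)*22)/22)*((1/27)*18 + 633) = -33563 - (-1/32*1/22*(1 - 32 + 1408))*(2/3 + 633) = -33563 - (-1/32*1/22*1377)*1901/3 = -33563 - (-1377)*1901/(704*3) = -33563 - 1*(-872559/704) = -33563 + 872559/704 = -22755793/704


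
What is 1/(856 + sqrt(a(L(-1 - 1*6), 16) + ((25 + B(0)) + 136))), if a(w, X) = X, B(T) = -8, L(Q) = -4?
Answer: 1/869 ≈ 0.0011507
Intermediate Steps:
1/(856 + sqrt(a(L(-1 - 1*6), 16) + ((25 + B(0)) + 136))) = 1/(856 + sqrt(16 + ((25 - 8) + 136))) = 1/(856 + sqrt(16 + (17 + 136))) = 1/(856 + sqrt(16 + 153)) = 1/(856 + sqrt(169)) = 1/(856 + 13) = 1/869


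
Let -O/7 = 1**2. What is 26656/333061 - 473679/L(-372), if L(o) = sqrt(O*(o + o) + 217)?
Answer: 26656/333061 - 473679*sqrt(217)/1085 ≈ -6431.0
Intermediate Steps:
O = -7 (O = -7*1**2 = -7*1 = -7)
L(o) = sqrt(217 - 14*o) (L(o) = sqrt(-7*(o + o) + 217) = sqrt(-14*o + 217) = sqrt(217 - 14*o))
26656/333061 - 473679/L(-372) = 26656/333061 - 473679/sqrt(217 - 14*(-372)) = 26656*(1/333061) - 473679/sqrt(217 + 5208) = 26656/333061 - 473679*sqrt(217)/1085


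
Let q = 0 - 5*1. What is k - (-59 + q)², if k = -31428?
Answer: -35524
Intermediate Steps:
q = -5 (q = 0 - 5 = -5)
k - (-59 + q)² = -31428 - (-59 - 5)² = -31428 - 1*(-64)² = -31428 - 1*4096 = -31428 - 4096 = -35524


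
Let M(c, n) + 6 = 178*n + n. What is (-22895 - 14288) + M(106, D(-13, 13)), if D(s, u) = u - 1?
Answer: -35041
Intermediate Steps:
D(s, u) = -1 + u
M(c, n) = -6 + 179*n (M(c, n) = -6 + (178*n + n) = -6 + 179*n)
(-22895 - 14288) + M(106, D(-13, 13)) = (-22895 - 14288) + (-6 + 179*(-1 + 13)) = -37183 + (-6 + 179*12) = -37183 + (-6 + 2148) = -37183 + 2142 = -35041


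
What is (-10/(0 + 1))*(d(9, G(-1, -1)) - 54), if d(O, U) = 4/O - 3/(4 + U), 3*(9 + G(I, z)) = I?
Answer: 38155/72 ≈ 529.93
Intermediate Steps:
G(I, z) = -9 + I/3
d(O, U) = -3/(4 + U) + 4/O
(-10/(0 + 1))*(d(9, G(-1, -1)) - 54) = (-10/(0 + 1))*((16 - 3*9 + 4*(-9 + (1/3)*(-1)))/(9*(4 + (-9 + (1/3)*(-1)))) - 54) = (-10/1)*((16 - 27 + 4*(-9 - 1/3))/(9*(4 + (-9 - 1/3))) - 54) = (1*(-10))*((16 - 27 + 4*(-28/3))/(9*(4 - 28/3)) - 54) = -10*((16 - 27 - 112/3)/(9*(-16/3)) - 54) = -10*((1/9)*(-3/16)*(-145/3) - 54) = -10*(145/144 - 54) = -10*(-7631/144) = 38155/72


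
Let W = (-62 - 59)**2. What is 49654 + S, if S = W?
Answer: 64295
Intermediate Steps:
W = 14641 (W = (-121)**2 = 14641)
S = 14641
49654 + S = 49654 + 14641 = 64295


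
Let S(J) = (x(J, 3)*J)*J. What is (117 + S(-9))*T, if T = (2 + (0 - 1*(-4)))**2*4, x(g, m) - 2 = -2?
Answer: 16848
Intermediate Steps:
x(g, m) = 0 (x(g, m) = 2 - 2 = 0)
S(J) = 0 (S(J) = (0*J)*J = 0*J = 0)
T = 144 (T = (2 + (0 + 4))**2*4 = (2 + 4)**2*4 = 6**2*4 = 36*4 = 144)
(117 + S(-9))*T = (117 + 0)*144 = 117*144 = 16848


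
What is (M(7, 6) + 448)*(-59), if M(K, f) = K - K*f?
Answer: -24367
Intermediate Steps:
M(K, f) = K - K*f
(M(7, 6) + 448)*(-59) = (7*(1 - 1*6) + 448)*(-59) = (7*(1 - 6) + 448)*(-59) = (7*(-5) + 448)*(-59) = (-35 + 448)*(-59) = 413*(-59) = -24367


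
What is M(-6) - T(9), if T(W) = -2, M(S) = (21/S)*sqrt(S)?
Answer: 2 - 7*I*sqrt(6)/2 ≈ 2.0 - 8.5732*I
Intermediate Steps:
M(S) = 21/sqrt(S)
M(-6) - T(9) = 21/sqrt(-6) - 1*(-2) = 21*(-I*sqrt(6)/6) + 2 = -7*I*sqrt(6)/2 + 2 = 2 - 7*I*sqrt(6)/2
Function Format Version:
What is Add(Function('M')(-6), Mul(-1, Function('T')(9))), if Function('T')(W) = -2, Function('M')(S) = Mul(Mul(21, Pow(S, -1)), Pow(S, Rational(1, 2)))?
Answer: Add(2, Mul(Rational(-7, 2), I, Pow(6, Rational(1, 2)))) ≈ Add(2.0000, Mul(-8.5732, I))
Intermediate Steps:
Function('M')(S) = Mul(21, Pow(S, Rational(-1, 2)))
Add(Function('M')(-6), Mul(-1, Function('T')(9))) = Add(Mul(21, Pow(-6, Rational(-1, 2))), Mul(-1, -2)) = Add(Mul(21, Mul(Rational(-1, 6), I, Pow(6, Rational(1, 2)))), 2) = Add(Mul(Rational(-7, 2), I, Pow(6, Rational(1, 2))), 2) = Add(2, Mul(Rational(-7, 2), I, Pow(6, Rational(1, 2))))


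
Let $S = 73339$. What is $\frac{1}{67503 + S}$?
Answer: $\frac{1}{140842} \approx 7.1002 \cdot 10^{-6}$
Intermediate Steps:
$\frac{1}{67503 + S} = \frac{1}{67503 + 73339} = \frac{1}{140842}$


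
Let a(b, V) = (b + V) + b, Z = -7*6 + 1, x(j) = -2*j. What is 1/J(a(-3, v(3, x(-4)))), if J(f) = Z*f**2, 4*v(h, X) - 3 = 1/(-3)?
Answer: -9/10496 ≈ -0.00085747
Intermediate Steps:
Z = -41 (Z = -42 + 1 = -41)
v(h, X) = 2/3 (v(h, X) = 3/4 + (1/4)/(-3) = 3/4 + (1/4)*(-1/3) = 3/4 - 1/12 = 2/3)
a(b, V) = V + 2*b (a(b, V) = (V + b) + b = V + 2*b)
J(f) = -41*f**2
1/J(a(-3, v(3, x(-4)))) = 1/(-41*(2/3 + 2*(-3))**2) = 1/(-41*(2/3 - 6)**2) = 1/(-41*(-16/3)**2) = 1/(-41*256/9) = 1/(-10496/9) = -9/10496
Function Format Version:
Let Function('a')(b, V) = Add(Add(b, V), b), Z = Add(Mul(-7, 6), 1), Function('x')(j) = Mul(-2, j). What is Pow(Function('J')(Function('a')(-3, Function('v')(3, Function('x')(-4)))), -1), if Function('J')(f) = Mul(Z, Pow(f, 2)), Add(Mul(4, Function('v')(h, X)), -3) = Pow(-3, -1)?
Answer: Rational(-9, 10496) ≈ -0.00085747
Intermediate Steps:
Z = -41 (Z = Add(-42, 1) = -41)
Function('v')(h, X) = Rational(2, 3) (Function('v')(h, X) = Add(Rational(3, 4), Mul(Rational(1, 4), Pow(-3, -1))) = Add(Rational(3, 4), Mul(Rational(1, 4), Rational(-1, 3))) = Add(Rational(3, 4), Rational(-1, 12)) = Rational(2, 3))
Function('a')(b, V) = Add(V, Mul(2, b)) (Function('a')(b, V) = Add(Add(V, b), b) = Add(V, Mul(2, b)))
Function('J')(f) = Mul(-41, Pow(f, 2))
Pow(Function('J')(Function('a')(-3, Function('v')(3, Function('x')(-4)))), -1) = Pow(Mul(-41, Pow(Add(Rational(2, 3), Mul(2, -3)), 2)), -1) = Pow(Mul(-41, Pow(Add(Rational(2, 3), -6), 2)), -1) = Pow(Mul(-41, Pow(Rational(-16, 3), 2)), -1) = Pow(Mul(-41, Rational(256, 9)), -1) = Pow(Rational(-10496, 9), -1) = Rational(-9, 10496)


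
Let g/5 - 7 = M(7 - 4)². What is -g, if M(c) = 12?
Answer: -755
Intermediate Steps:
g = 755 (g = 35 + 5*12² = 35 + 5*144 = 35 + 720 = 755)
-g = -1*755 = -755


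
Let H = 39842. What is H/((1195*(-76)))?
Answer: -19921/45410 ≈ -0.43869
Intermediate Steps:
H/((1195*(-76))) = 39842/((1195*(-76))) = 39842/(-90820) = 39842*(-1/90820) = -19921/45410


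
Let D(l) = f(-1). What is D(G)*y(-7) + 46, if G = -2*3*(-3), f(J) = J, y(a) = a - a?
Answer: 46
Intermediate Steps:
y(a) = 0
G = 18 (G = -6*(-3) = 18)
D(l) = -1
D(G)*y(-7) + 46 = -1*0 + 46 = 0 + 46 = 46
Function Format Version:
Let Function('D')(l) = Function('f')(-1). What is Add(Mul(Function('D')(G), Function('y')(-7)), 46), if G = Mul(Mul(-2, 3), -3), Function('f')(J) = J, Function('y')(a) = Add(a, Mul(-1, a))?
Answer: 46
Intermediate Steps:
Function('y')(a) = 0
G = 18 (G = Mul(-6, -3) = 18)
Function('D')(l) = -1
Add(Mul(Function('D')(G), Function('y')(-7)), 46) = Add(Mul(-1, 0), 46) = Add(0, 46) = 46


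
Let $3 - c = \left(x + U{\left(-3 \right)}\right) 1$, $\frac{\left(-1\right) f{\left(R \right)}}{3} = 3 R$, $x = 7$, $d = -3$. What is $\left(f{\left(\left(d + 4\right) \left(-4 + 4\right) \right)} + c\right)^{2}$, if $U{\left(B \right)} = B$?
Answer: $1$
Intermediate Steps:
$f{\left(R \right)} = - 9 R$ ($f{\left(R \right)} = - 3 \cdot 3 R = - 9 R$)
$c = -1$ ($c = 3 - \left(7 - 3\right) 1 = 3 - 4 \cdot 1 = 3 - 4 = -1$)
$\left(f{\left(\left(d + 4\right) \left(-4 + 4\right) \right)} + c\right)^{2} = \left(- 9 \left(-3 + 4\right) \left(-4 + 4\right) - 1\right)^{2} = \left(- 9 \cdot 1 \cdot 0 - 1\right)^{2} = \left(\left(-9\right) 0 - 1\right)^{2} = \left(0 - 1\right)^{2} = \left(-1\right)^{2} = 1$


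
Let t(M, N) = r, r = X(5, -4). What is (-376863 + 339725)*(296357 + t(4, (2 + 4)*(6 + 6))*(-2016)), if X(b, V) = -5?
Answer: -11380457306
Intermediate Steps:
r = -5
t(M, N) = -5
(-376863 + 339725)*(296357 + t(4, (2 + 4)*(6 + 6))*(-2016)) = (-376863 + 339725)*(296357 - 5*(-2016)) = -37138*(296357 + 10080) = -37138*306437 = -11380457306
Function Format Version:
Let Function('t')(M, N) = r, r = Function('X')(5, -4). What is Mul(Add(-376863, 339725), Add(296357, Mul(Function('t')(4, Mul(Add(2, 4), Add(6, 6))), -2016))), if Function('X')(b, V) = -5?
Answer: -11380457306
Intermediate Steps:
r = -5
Function('t')(M, N) = -5
Mul(Add(-376863, 339725), Add(296357, Mul(Function('t')(4, Mul(Add(2, 4), Add(6, 6))), -2016))) = Mul(Add(-376863, 339725), Add(296357, Mul(-5, -2016))) = Mul(-37138, Add(296357, 10080)) = Mul(-37138, 306437) = -11380457306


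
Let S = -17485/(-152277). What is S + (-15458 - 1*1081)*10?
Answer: -25185075545/152277 ≈ -1.6539e+5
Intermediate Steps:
S = 17485/152277 (S = -17485*(-1/152277) = 17485/152277 ≈ 0.11482)
S + (-15458 - 1*1081)*10 = 17485/152277 + (-15458 - 1*1081)*10 = 17485/152277 + (-15458 - 1081)*10 = 17485/152277 - 16539*10 = 17485/152277 - 165390 = -25185075545/152277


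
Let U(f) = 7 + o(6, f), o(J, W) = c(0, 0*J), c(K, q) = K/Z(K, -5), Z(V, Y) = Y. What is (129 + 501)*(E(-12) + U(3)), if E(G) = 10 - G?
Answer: 18270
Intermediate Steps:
c(K, q) = -K/5 (c(K, q) = K/(-5) = K*(-⅕) = -K/5)
o(J, W) = 0 (o(J, W) = -⅕*0 = 0)
U(f) = 7 (U(f) = 7 + 0 = 7)
(129 + 501)*(E(-12) + U(3)) = (129 + 501)*((10 - 1*(-12)) + 7) = 630*((10 + 12) + 7) = 630*(22 + 7) = 630*29 = 18270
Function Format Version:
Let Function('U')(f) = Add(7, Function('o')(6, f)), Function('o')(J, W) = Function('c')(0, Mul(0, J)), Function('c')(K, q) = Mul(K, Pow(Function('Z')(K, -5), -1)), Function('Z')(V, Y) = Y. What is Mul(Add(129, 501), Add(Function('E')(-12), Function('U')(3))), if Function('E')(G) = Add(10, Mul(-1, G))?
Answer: 18270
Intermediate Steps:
Function('c')(K, q) = Mul(Rational(-1, 5), K) (Function('c')(K, q) = Mul(K, Pow(-5, -1)) = Mul(K, Rational(-1, 5)) = Mul(Rational(-1, 5), K))
Function('o')(J, W) = 0 (Function('o')(J, W) = Mul(Rational(-1, 5), 0) = 0)
Function('U')(f) = 7 (Function('U')(f) = Add(7, 0) = 7)
Mul(Add(129, 501), Add(Function('E')(-12), Function('U')(3))) = Mul(Add(129, 501), Add(Add(10, Mul(-1, -12)), 7)) = Mul(630, Add(Add(10, 12), 7)) = Mul(630, Add(22, 7)) = Mul(630, 29) = 18270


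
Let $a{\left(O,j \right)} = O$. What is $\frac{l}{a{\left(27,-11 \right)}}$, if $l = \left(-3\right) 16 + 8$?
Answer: $- \frac{40}{27} \approx -1.4815$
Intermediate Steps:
$l = -40$ ($l = -48 + 8 = -40$)
$\frac{l}{a{\left(27,-11 \right)}} = - \frac{40}{27}$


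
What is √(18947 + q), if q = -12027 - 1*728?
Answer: 12*√43 ≈ 78.689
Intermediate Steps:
q = -12755 (q = -12027 - 728 = -12755)
√(18947 + q) = √(18947 - 12755) = √6192 = 12*√43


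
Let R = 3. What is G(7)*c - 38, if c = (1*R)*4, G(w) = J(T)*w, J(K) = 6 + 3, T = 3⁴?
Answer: 718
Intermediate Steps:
T = 81
J(K) = 9
G(w) = 9*w
c = 12 (c = (1*3)*4 = 3*4 = 12)
G(7)*c - 38 = (9*7)*12 - 38 = 63*12 - 38 = 756 - 38 = 718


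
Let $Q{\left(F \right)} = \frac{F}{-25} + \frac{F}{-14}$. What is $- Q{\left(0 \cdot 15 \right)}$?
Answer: $0$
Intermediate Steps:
$Q{\left(F \right)} = - \frac{39 F}{350}$ ($Q{\left(F \right)} = F \left(- \frac{1}{25}\right) + F \left(- \frac{1}{14}\right) = - \frac{F}{25} - \frac{F}{14} = - \frac{39 F}{350}$)
$- Q{\left(0 \cdot 15 \right)} = - \frac{\left(-39\right) 0 \cdot 15}{350} = - \frac{\left(-39\right) 0}{350} = \left(-1\right) 0 = 0$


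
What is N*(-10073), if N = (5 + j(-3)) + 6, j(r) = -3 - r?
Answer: -110803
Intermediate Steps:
N = 11 (N = (5 + (-3 - 1*(-3))) + 6 = (5 + (-3 + 3)) + 6 = (5 + 0) + 6 = 5 + 6 = 11)
N*(-10073) = 11*(-10073) = -110803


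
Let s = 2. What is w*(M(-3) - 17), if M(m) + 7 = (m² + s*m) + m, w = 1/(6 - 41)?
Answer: 24/35 ≈ 0.68571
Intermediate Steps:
w = -1/35 (w = 1/(-35) = -1/35 ≈ -0.028571)
M(m) = -7 + m² + 3*m (M(m) = -7 + ((m² + 2*m) + m) = -7 + (m² + 3*m) = -7 + m² + 3*m)
w*(M(-3) - 17) = -((-7 + (-3)² + 3*(-3)) - 17)/35 = -((-7 + 9 - 9) - 17)/35 = -(-7 - 17)/35 = -1/35*(-24) = 24/35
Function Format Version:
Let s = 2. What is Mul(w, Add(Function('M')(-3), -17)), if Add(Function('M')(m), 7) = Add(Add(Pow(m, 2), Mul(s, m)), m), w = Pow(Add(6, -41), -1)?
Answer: Rational(24, 35) ≈ 0.68571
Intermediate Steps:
w = Rational(-1, 35) (w = Pow(-35, -1) = Rational(-1, 35) ≈ -0.028571)
Function('M')(m) = Add(-7, Pow(m, 2), Mul(3, m)) (Function('M')(m) = Add(-7, Add(Add(Pow(m, 2), Mul(2, m)), m)) = Add(-7, Add(Pow(m, 2), Mul(3, m))) = Add(-7, Pow(m, 2), Mul(3, m)))
Mul(w, Add(Function('M')(-3), -17)) = Mul(Rational(-1, 35), Add(Add(-7, Pow(-3, 2), Mul(3, -3)), -17)) = Mul(Rational(-1, 35), Add(Add(-7, 9, -9), -17)) = Mul(Rational(-1, 35), Add(-7, -17)) = Mul(Rational(-1, 35), -24) = Rational(24, 35)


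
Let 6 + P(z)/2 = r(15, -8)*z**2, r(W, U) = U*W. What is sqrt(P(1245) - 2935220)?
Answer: 4*I*sqrt(23433827) ≈ 19363.0*I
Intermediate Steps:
P(z) = -12 - 240*z**2 (P(z) = -12 + 2*((-8*15)*z**2) = -12 + 2*(-120*z**2) = -12 - 240*z**2)
sqrt(P(1245) - 2935220) = sqrt((-12 - 240*1245**2) - 2935220) = sqrt((-12 - 240*1550025) - 2935220) = sqrt((-12 - 372006000) - 2935220) = sqrt(-372006012 - 2935220) = sqrt(-374941232) = 4*I*sqrt(23433827)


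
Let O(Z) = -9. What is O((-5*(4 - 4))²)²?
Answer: 81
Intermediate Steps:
O((-5*(4 - 4))²)² = (-9)² = 81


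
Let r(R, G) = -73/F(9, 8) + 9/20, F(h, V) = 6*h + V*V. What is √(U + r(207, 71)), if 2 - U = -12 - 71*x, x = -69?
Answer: I*√1700527205/590 ≈ 69.894*I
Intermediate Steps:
F(h, V) = V² + 6*h (F(h, V) = 6*h + V² = V² + 6*h)
r(R, G) = -199/1180 (r(R, G) = -73/(8² + 6*9) + 9/20 = -73/(64 + 54) + 9*(1/20) = -73/118 + 9/20 = -199/1180)
U = -4885 (U = 2 - (-12 - 71*(-69)) = 2 - (-12 + 4899) = 2 - 1*4887 = 2 - 4887 = -4885)
√(U + r(207, 71)) = √(-4885 - 199/1180) = √(-5764499/1180) = I*√1700527205/590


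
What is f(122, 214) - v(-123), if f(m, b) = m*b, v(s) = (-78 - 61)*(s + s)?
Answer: -8086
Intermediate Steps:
v(s) = -278*s
f(m, b) = b*m
f(122, 214) - v(-123) = 214*122 - (-278)*(-123) = 26108 - 1*34194 = 26108 - 34194 = -8086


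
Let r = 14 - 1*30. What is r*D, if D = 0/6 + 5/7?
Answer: -80/7 ≈ -11.429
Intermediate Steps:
r = -16 (r = 14 - 30 = -16)
D = 5/7 (D = 0*(⅙) + 5*(⅐) = 0 + 5/7 = 5/7 ≈ 0.71429)
r*D = -16*5/7 = -80/7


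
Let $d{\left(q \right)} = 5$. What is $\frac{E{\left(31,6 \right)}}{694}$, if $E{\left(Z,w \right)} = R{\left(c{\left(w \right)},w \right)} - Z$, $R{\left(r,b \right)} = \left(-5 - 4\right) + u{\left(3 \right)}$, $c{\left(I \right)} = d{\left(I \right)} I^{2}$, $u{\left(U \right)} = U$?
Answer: $- \frac{37}{694} \approx -0.053314$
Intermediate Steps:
$c{\left(I \right)} = 5 I^{2}$
$R{\left(r,b \right)} = -6$ ($R{\left(r,b \right)} = \left(-5 - 4\right) + 3 = -9 + 3 = -6$)
$E{\left(Z,w \right)} = -6 - Z$
$\frac{E{\left(31,6 \right)}}{694} = \frac{-6 - 31}{694} = \left(-6 - 31\right) \frac{1}{694} = \left(-37\right) \frac{1}{694} = - \frac{37}{694}$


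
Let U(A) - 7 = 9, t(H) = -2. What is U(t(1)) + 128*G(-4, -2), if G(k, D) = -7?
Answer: -880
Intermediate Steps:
U(A) = 16 (U(A) = 7 + 9 = 16)
U(t(1)) + 128*G(-4, -2) = 16 + 128*(-7) = 16 - 896 = -880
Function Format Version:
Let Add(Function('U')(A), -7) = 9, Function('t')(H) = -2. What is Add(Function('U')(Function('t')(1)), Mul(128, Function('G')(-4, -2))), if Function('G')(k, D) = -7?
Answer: -880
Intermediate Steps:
Function('U')(A) = 16 (Function('U')(A) = Add(7, 9) = 16)
Add(Function('U')(Function('t')(1)), Mul(128, Function('G')(-4, -2))) = Add(16, Mul(128, -7)) = Add(16, -896) = -880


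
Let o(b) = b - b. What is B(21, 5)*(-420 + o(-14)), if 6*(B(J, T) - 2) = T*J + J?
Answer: -9660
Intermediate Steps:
o(b) = 0
B(J, T) = 2 + J/6 + J*T/6 (B(J, T) = 2 + (T*J + J)/6 = 2 + (J*T + J)/6 = 2 + (J + J*T)/6 = 2 + (J/6 + J*T/6) = 2 + J/6 + J*T/6)
B(21, 5)*(-420 + o(-14)) = (2 + (⅙)*21 + (⅙)*21*5)*(-420 + 0) = (2 + 7/2 + 35/2)*(-420) = 23*(-420) = -9660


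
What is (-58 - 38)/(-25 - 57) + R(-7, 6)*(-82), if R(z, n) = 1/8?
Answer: -1489/164 ≈ -9.0793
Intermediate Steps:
R(z, n) = ⅛
(-58 - 38)/(-25 - 57) + R(-7, 6)*(-82) = (-58 - 38)/(-25 - 57) + (⅛)*(-82) = -96/(-82) - 41/4 = -96*(-1/82) - 41/4 = 48/41 - 41/4 = -1489/164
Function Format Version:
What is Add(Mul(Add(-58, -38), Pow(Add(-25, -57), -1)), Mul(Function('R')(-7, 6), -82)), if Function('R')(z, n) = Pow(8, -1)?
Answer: Rational(-1489, 164) ≈ -9.0793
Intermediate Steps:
Function('R')(z, n) = Rational(1, 8)
Add(Mul(Add(-58, -38), Pow(Add(-25, -57), -1)), Mul(Function('R')(-7, 6), -82)) = Add(Mul(Add(-58, -38), Pow(Add(-25, -57), -1)), Mul(Rational(1, 8), -82)) = Add(Mul(-96, Pow(-82, -1)), Rational(-41, 4)) = Add(Mul(-96, Rational(-1, 82)), Rational(-41, 4)) = Add(Rational(48, 41), Rational(-41, 4)) = Rational(-1489, 164)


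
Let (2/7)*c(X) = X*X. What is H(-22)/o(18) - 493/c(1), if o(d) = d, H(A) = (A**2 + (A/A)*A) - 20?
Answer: -7327/63 ≈ -116.30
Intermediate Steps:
H(A) = -20 + A + A**2 (H(A) = (A**2 + 1*A) - 20 = (A**2 + A) - 20 = (A + A**2) - 20 = -20 + A + A**2)
c(X) = 7*X**2/2 (c(X) = 7*(X*X)/2 = 7*X**2/2)
H(-22)/o(18) - 493/c(1) = (-20 - 22 + (-22)**2)/18 - 493/((7/2)*1**2) = (-20 - 22 + 484)*(1/18) - 493/((7/2)*1) = 442*(1/18) - 493/7/2 = 221/9 - 493*2/7 = 221/9 - 986/7 = -7327/63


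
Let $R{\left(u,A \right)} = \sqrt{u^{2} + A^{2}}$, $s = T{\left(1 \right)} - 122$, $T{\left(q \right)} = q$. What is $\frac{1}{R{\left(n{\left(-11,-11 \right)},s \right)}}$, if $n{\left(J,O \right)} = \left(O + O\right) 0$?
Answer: $\frac{1}{121} \approx 0.0082645$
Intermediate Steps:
$n{\left(J,O \right)} = 0$ ($n{\left(J,O \right)} = 2 O 0 = 0$)
$s = -121$ ($s = 1 - 122 = -121$)
$R{\left(u,A \right)} = \sqrt{A^{2} + u^{2}}$
$\frac{1}{R{\left(n{\left(-11,-11 \right)},s \right)}} = \frac{1}{\sqrt{\left(-121\right)^{2} + 0^{2}}} = \frac{1}{\sqrt{14641 + 0}} = \frac{1}{\sqrt{14641}} = \frac{1}{121}$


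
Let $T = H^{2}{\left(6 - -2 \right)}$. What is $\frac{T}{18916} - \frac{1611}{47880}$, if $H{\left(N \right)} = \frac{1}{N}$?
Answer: $- \frac{27087047}{805064960} \approx -0.033646$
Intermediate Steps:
$T = \frac{1}{64}$ ($T = \left(\frac{1}{6 - -2}\right)^{2} = \left(\frac{1}{6 + 2}\right)^{2} = \left(\frac{1}{8}\right)^{2} = \frac{1}{64} \approx 0.015625$)
$\frac{T}{18916} - \frac{1611}{47880} = \frac{1}{64 \cdot 18916} - \frac{1611}{47880} = \frac{1}{64} \cdot \frac{1}{18916} - \frac{179}{5320} = \frac{1}{1210624} - \frac{179}{5320} = - \frac{27087047}{805064960}$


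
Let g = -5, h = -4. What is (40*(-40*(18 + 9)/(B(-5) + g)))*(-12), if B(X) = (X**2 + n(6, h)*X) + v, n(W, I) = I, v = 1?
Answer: 518400/41 ≈ 12644.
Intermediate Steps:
B(X) = 1 + X**2 - 4*X (B(X) = (X**2 - 4*X) + 1 = 1 + X**2 - 4*X)
(40*(-40*(18 + 9)/(B(-5) + g)))*(-12) = (40*(-40*(18 + 9)/((1 + (-5)**2 - 4*(-5)) - 5)))*(-12) = (40*(-40*27/((1 + 25 + 20) - 5)))*(-12) = (40*(-40*27/(46 - 5)))*(-12) = (40*(-40/(41*(1/27))))*(-12) = (40*(-40/41/27))*(-12) = (40*(-40*27/41))*(-12) = (40*(-1080/41))*(-12) = -43200/41*(-12) = 518400/41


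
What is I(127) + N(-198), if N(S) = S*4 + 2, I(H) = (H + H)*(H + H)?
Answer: 63726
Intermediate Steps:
I(H) = 4*H**2 (I(H) = (2*H)*(2*H) = 4*H**2)
N(S) = 2 + 4*S (N(S) = 4*S + 2 = 2 + 4*S)
I(127) + N(-198) = 4*127**2 + (2 + 4*(-198)) = 4*16129 + (2 - 792) = 64516 - 790 = 63726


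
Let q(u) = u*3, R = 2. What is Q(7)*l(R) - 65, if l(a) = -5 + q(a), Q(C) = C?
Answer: -58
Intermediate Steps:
q(u) = 3*u
l(a) = -5 + 3*a
Q(7)*l(R) - 65 = 7*(-5 + 3*2) - 65 = 7*(-5 + 6) - 65 = 7*1 - 65 = 7 - 65 = -58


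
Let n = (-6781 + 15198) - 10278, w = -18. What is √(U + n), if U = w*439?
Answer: I*√9763 ≈ 98.808*I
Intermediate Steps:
U = -7902 (U = -18*439 = -7902)
n = -1861 (n = 8417 - 10278 = -1861)
√(U + n) = √(-7902 - 1861) = √(-9763) = I*√9763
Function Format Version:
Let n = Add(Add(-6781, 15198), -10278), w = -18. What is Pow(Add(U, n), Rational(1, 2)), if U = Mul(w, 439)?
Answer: Mul(I, Pow(9763, Rational(1, 2))) ≈ Mul(98.808, I)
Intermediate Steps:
U = -7902 (U = Mul(-18, 439) = -7902)
n = -1861 (n = Add(8417, -10278) = -1861)
Pow(Add(U, n), Rational(1, 2)) = Pow(Add(-7902, -1861), Rational(1, 2)) = Pow(-9763, Rational(1, 2)) = Mul(I, Pow(9763, Rational(1, 2)))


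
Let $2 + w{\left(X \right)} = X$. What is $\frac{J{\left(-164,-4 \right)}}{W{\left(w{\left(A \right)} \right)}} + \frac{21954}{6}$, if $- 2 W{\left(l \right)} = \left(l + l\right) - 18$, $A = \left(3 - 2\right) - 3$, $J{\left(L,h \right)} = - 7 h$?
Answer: $\frac{47595}{13} \approx 3661.2$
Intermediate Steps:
$A = -2$ ($A = 1 - 3 = -2$)
$w{\left(X \right)} = -2 + X$
$W{\left(l \right)} = 9 - l$ ($W{\left(l \right)} = - \frac{\left(l + l\right) - 18}{2} = - \frac{2 l - 18}{2} = - \frac{-18 + 2 l}{2} = 9 - l$)
$\frac{J{\left(-164,-4 \right)}}{W{\left(w{\left(A \right)} \right)}} + \frac{21954}{6} = \frac{\left(-7\right) \left(-4\right)}{9 - \left(-2 - 2\right)} + \frac{21954}{6} = \frac{28}{9 - -4} + 21954 \cdot \frac{1}{6} = \frac{28}{9 + 4} + 3659 = \frac{28}{13} + 3659 = \frac{47595}{13}$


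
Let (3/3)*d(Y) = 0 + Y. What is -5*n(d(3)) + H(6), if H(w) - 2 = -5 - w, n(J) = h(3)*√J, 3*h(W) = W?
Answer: -9 - 5*√3 ≈ -17.660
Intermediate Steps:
h(W) = W/3
d(Y) = Y (d(Y) = 0 + Y = Y)
n(J) = √J (n(J) = ((⅓)*3)*√J = 1*√J = √J)
H(w) = -3 - w (H(w) = 2 + (-5 - w) = -3 - w)
-5*n(d(3)) + H(6) = -5*√3 + (-3 - 1*6) = -5*√3 + (-3 - 6) = -5*√3 - 9 = -9 - 5*√3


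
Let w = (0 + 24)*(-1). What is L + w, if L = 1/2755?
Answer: -66119/2755 ≈ -24.000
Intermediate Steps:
L = 1/2755 ≈ 0.00036298
w = -24 (w = 24*(-1) = -24)
L + w = 1/2755 - 24 = -66119/2755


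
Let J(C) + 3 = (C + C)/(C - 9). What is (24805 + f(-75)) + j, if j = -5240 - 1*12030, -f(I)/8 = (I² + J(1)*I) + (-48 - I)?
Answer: -39631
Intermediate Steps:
J(C) = -3 + 2*C/(-9 + C) (J(C) = -3 + (C + C)/(C - 9) = -3 + (2*C)/(-9 + C) = -3 + 2*C/(-9 + C))
f(I) = 384 - 8*I² + 34*I (f(I) = -8*((I² + ((27 - 1*1)/(-9 + 1))*I) + (-48 - I)) = -8*((I² + ((27 - 1)/(-8))*I) + (-48 - I)) = -8*((I² + (-⅛*26)*I) + (-48 - I)) = -8*((I² - 13*I/4) + (-48 - I)) = -8*(-48 + I² - 17*I/4) = 384 - 8*I² + 34*I)
j = -17270 (j = -5240 - 12030 = -17270)
(24805 + f(-75)) + j = (24805 + (384 - 8*(-75)² + 34*(-75))) - 17270 = (24805 + (384 - 8*5625 - 2550)) - 17270 = (24805 + (384 - 45000 - 2550)) - 17270 = (24805 - 47166) - 17270 = -22361 - 17270 = -39631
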